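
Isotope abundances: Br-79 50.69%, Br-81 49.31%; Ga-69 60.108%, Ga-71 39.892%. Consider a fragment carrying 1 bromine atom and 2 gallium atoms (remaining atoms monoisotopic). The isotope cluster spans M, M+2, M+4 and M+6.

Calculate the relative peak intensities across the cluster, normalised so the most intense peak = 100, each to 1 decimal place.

Bromine pattern (n=1): 0.5069 : 0.4931
Gallium pattern (n=2): 0.36129717 : 0.47956567 : 0.15913717
Convolve the two distributions (both contribute in 2-u steps):
  M: 0.5069×0.36129717 = 0.183142
  M+2: 0.5069×0.47956567 + 0.4931×0.36129717 = 0.421247
  M+4: 0.5069×0.15913717 + 0.4931×0.47956567 = 0.317140
  M+6: 0.4931×0.15913717 = 0.078471
Scale to base peak (0.421247) = 100: 43.5 : 100.0 : 75.3 : 18.6

43.5 : 100.0 : 75.3 : 18.6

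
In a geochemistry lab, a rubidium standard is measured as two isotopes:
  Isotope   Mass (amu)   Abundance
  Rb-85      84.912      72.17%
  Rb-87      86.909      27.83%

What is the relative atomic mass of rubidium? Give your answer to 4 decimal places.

85.4678 amu

Ar = Σ fᵢ·mᵢ = 0.7217 × 84.912 + 0.2783 × 86.909
= 61.28099 + 24.18677 = 85.46776 amu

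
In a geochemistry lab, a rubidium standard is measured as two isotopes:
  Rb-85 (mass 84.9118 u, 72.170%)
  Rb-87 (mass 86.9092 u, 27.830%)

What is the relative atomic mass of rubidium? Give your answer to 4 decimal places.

85.4677 u

Ar = Σ fᵢ·mᵢ = 0.72170 × 84.9118 + 0.27830 × 86.9092
= 61.28085 + 24.18683 = 85.46768 u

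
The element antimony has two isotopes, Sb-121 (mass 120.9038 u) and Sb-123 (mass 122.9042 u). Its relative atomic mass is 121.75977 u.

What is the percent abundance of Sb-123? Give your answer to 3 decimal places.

42.790%

Writing the weighted mean with unknown fraction x of Sb-121:
120.9038·x + 122.9042·(1 − x) = 121.75977
(120.9038 − 122.9042)·x = 121.75977 − 122.9042
x = -1.14443 / -2.0004 = 0.57210 → 57.210% Sb-121, 42.790% Sb-123.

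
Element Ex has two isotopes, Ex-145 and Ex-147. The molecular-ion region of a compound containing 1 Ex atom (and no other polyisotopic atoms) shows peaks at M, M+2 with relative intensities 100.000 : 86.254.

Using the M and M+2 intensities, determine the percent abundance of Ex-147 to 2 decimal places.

Write p for the Ex-145 fraction. I(M+2)/I(M) = [C(1,1)·p^0·(1−p)] / p^1 = 1·(1−p)/p = 86.254/100.000 = 0.8625
(1−p)/p = 0.8625/1 = 0.8625  ⇒  p = 1/(1 + 0.8625) = 0.5369
Ex-145: 53.69%, Ex-147: 46.31%.

46.31%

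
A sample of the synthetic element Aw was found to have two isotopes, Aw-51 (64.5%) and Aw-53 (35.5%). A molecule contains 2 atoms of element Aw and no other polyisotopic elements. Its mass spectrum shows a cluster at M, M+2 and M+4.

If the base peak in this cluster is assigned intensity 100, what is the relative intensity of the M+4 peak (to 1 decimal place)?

27.5

Term probabilities: M 0.4160, M+2 0.4579, M+4 0.1260. Base peak = M+2.
P(M+2) = C(2,1) × 0.645^1 × 0.355^1 = 2 × 0.6450 × 0.3550 = 0.457950 (base)
P(M+4) = C(2,2) × 0.645^0 × 0.355^2 = 1 × 1.0000 × 0.126025 = 0.126025
Relative intensity = 0.126025 / 0.457950 × 100 = 27.5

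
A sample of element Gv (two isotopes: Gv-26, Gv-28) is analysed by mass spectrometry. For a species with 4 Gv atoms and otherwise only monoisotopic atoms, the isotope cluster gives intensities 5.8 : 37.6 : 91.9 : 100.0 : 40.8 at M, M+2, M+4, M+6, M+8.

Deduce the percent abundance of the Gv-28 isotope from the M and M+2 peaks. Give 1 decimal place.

61.8%

If p is the fraction of Gv that is Gv-26, then I(M+2)/I(M) = [C(4,1)·p^3·(1−p)] / p^4 = 4·(1−p)/p = 37.6/5.8 = 6.4828
(1−p)/p = 6.4828/4 = 1.6207  ⇒  p = 1/(1 + 1.6207) = 0.3816
Gv-26: 38.2%, Gv-28: 61.8%.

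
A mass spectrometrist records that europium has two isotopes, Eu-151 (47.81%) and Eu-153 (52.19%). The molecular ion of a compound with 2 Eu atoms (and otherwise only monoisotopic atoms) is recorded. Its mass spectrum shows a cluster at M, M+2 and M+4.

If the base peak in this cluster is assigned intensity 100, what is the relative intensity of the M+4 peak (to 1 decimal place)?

Binomial terms of (0.4781 + 0.5219)^2: M 0.2286, M+2 0.4990, M+4 0.2724 → M+2 is the base peak.
P(M+2) = C(2,1) × 0.4781^1 × 0.5219^1 = 2 × 0.4781 × 0.5219 = 0.499041 (base)
P(M+4) = C(2,2) × 0.4781^0 × 0.5219^2 = 1 × 1.0000 × 0.27237961 = 0.272380
Relative intensity = 0.272380 / 0.499041 × 100 = 54.6

54.6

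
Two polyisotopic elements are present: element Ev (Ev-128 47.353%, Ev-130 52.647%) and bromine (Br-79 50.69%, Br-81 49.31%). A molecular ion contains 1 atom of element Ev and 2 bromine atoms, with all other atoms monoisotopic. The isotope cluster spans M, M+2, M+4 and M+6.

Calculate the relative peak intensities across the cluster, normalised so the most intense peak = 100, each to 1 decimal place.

Element Ev pattern (n=1): 0.47353 : 0.52647
Bromine pattern (n=2): 0.25694761 : 0.49990478 : 0.24314761
Convolve the two distributions (both contribute in 2-u steps):
  M: 0.47353×0.25694761 = 0.121672
  M+2: 0.47353×0.49990478 + 0.52647×0.25694761 = 0.371995
  M+4: 0.47353×0.24314761 + 0.52647×0.49990478 = 0.378323
  M+6: 0.52647×0.24314761 = 0.128010
Scale to base peak (0.378323) = 100: 32.2 : 98.3 : 100.0 : 33.8

32.2 : 98.3 : 100.0 : 33.8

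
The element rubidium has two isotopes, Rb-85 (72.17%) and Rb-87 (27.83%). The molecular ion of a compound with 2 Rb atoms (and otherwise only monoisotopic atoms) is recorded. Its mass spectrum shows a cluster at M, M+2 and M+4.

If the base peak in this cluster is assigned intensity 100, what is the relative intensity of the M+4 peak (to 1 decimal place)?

14.9

Term probabilities: M 0.5209, M+2 0.4017, M+4 0.0775. Base peak = M.
P(M) = C(2,0) × 0.7217^2 × 0.2783^0 = 1 × 0.52085089 × 1.0000 = 0.520851 (base)
P(M+4) = C(2,2) × 0.7217^0 × 0.2783^2 = 1 × 1.0000 × 0.07745089 = 0.077451
Relative intensity = 0.077451 / 0.520851 × 100 = 14.9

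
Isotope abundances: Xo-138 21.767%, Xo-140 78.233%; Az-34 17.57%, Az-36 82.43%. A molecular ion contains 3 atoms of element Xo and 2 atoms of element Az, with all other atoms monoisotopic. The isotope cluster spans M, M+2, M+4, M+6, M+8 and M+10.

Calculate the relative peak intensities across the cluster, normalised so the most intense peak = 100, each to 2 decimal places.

Element Xo pattern (n=3): 0.01031325 : 0.11120092 : 0.39966839 : 0.47881743
Element Az pattern (n=2): 0.03087049 : 0.28965902 : 0.67947049
Convolve the two distributions (both contribute in 2-u steps):
  M: 0.01031325×0.03087049 = 0.000318
  M+2: 0.01031325×0.28965902 + 0.11120092×0.03087049 = 0.006420
  M+4: 0.01031325×0.67947049 + 0.11120092×0.28965902 + 0.39966839×0.03087049 = 0.051556
  M+6: 0.11120092×0.67947049 + 0.39966839×0.28965902 + 0.47881743×0.03087049 = 0.206107
  M+8: 0.39966839×0.67947049 + 0.47881743×0.28965902 = 0.410257
  M+10: 0.47881743×0.67947049 = 0.325342
Scale to base peak (0.410257) = 100: 0.08 : 1.56 : 12.57 : 50.24 : 100.00 : 79.30

0.08 : 1.56 : 12.57 : 50.24 : 100.00 : 79.30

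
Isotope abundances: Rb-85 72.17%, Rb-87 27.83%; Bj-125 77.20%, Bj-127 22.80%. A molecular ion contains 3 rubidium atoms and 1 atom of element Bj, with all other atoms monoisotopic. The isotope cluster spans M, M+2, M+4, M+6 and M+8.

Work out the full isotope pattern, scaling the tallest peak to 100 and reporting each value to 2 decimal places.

68.86 : 100.00 : 54.25 : 13.02 : 1.17

Rubidium pattern (n=3): 0.37589809 : 0.43485841 : 0.16768892 : 0.02155458
Element Bj pattern (n=1): 0.7720 : 0.2280
Convolve the two distributions (both contribute in 2-u steps):
  M: 0.37589809×0.7720 = 0.290193
  M+2: 0.37589809×0.2280 + 0.43485841×0.7720 = 0.421415
  M+4: 0.43485841×0.2280 + 0.16768892×0.7720 = 0.228604
  M+6: 0.16768892×0.2280 + 0.02155458×0.7720 = 0.054873
  M+8: 0.02155458×0.2280 = 0.004914
Scale to base peak (0.421415) = 100: 68.86 : 100.00 : 54.25 : 13.02 : 1.17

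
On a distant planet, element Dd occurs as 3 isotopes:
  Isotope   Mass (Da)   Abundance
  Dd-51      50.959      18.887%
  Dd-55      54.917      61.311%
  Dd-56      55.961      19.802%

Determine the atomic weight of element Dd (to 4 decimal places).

54.3762 Da

Ar = Σ fᵢ·mᵢ = 0.18887 × 50.959 + 0.61311 × 54.917 + 0.19802 × 55.961
= 9.62463 + 33.67016 + 11.08140 = 54.37619 Da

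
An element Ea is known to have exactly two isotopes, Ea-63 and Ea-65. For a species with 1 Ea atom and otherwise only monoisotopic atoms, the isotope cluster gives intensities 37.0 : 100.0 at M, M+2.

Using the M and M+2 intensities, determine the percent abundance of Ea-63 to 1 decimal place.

If p is the fraction of Ea that is Ea-63, then I(M+2)/I(M) = [C(1,1)·p^0·(1−p)] / p^1 = 1·(1−p)/p = 100.0/37.0 = 2.7027
(1−p)/p = 2.7027/1 = 2.7027  ⇒  p = 1/(1 + 2.7027) = 0.2701
Ea-63: 27.0%, Ea-65: 73.0%.

27.0%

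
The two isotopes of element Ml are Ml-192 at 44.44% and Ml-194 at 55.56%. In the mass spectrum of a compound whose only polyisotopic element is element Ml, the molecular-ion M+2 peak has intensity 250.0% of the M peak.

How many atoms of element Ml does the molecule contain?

The M+2/M ratio from n Ml atoms is n · q/p = n · 0.5556/0.4444.
n = 2.500 × 0.4444/0.5556 = 2.00 ≈ 2

2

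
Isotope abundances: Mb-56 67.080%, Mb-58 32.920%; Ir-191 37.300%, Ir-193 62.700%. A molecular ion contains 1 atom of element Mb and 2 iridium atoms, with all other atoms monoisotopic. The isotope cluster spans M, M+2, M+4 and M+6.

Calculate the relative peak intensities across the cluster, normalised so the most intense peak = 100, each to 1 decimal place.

22.3 : 86.1 : 100.0 : 31.0

Element Mb pattern (n=1): 0.6708 : 0.3292
Iridium pattern (n=2): 0.139129 : 0.467742 : 0.393129
Convolve the two distributions (both contribute in 2-u steps):
  M: 0.6708×0.139129 = 0.093328
  M+2: 0.6708×0.467742 + 0.3292×0.139129 = 0.359563
  M+4: 0.6708×0.393129 + 0.3292×0.467742 = 0.417692
  M+6: 0.3292×0.393129 = 0.129418
Scale to base peak (0.417692) = 100: 22.3 : 86.1 : 100.0 : 31.0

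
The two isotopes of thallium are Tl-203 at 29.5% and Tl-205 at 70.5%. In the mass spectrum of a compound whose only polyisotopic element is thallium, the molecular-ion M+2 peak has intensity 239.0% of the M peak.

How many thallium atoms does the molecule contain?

1

For n independent Tl atoms, I(M+2)/I(M) = n · (abundance Tl-205) / (abundance Tl-203) = n · 0.705/0.295.
n = 2.390 × 0.295/0.705 = 1.00 ≈ 1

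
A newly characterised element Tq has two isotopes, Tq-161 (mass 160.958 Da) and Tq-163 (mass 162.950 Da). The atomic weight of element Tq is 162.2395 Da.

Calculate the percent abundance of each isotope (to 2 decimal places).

Tq-161: 35.67%, Tq-163: 64.33%

Let x be the fractional abundance of Tq-161; then Tq-163 has abundance 1 − x.
160.958·x + 162.950·(1 − x) = 162.2395
(160.958 − 162.950)·x = 162.2395 − 162.950
x = -0.7105 / -1.992 = 0.35668 → 35.67% Tq-161, 64.33% Tq-163.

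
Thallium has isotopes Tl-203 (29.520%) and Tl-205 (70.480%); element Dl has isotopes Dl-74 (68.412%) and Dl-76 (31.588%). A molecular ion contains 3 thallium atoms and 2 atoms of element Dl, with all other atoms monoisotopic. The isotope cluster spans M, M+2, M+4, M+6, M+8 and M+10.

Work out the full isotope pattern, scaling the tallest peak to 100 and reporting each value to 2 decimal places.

Thallium pattern (n=3): 0.02572463 : 0.18425524 : 0.43991564 : 0.35010449
Element Dl pattern (n=2): 0.46802017 : 0.43219965 : 0.09978017
Convolve the two distributions (both contribute in 2-u steps):
  M: 0.02572463×0.46802017 = 0.012040
  M+2: 0.02572463×0.43219965 + 0.18425524×0.46802017 = 0.097353
  M+4: 0.02572463×0.09978017 + 0.18425524×0.43219965 + 0.43991564×0.46802017 = 0.288091
  M+6: 0.18425524×0.09978017 + 0.43991564×0.43219965 + 0.35010449×0.46802017 = 0.372372
  M+8: 0.43991564×0.09978017 + 0.35010449×0.43219965 = 0.195210
  M+10: 0.35010449×0.09978017 = 0.034933
Scale to base peak (0.372372) = 100: 3.23 : 26.14 : 77.37 : 100.00 : 52.42 : 9.38

3.23 : 26.14 : 77.37 : 100.00 : 52.42 : 9.38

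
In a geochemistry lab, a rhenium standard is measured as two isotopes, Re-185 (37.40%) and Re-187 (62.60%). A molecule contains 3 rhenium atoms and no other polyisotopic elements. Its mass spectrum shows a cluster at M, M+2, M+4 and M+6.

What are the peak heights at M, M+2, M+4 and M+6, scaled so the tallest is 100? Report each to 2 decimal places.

11.90 : 59.74 : 100.00 : 55.79

Each Re atom is independently Re-185 (p = 0.3740) or Re-187 (q = 0.6260); the cluster is the binomial expansion (p + q)^3.
P(M) = 0.3740^3 = 0.052314
P(M+2) = 3 × 0.3740^2 × 0.6260^1 = 0.262687
P(M+4) = 3 × 0.3740^1 × 0.6260^2 = 0.439685
P(M+6) = 0.6260^3 = 0.245314
The M+4 peak is largest (0.439685); scaling to 100 gives 11.90 : 59.74 : 100.00 : 55.79.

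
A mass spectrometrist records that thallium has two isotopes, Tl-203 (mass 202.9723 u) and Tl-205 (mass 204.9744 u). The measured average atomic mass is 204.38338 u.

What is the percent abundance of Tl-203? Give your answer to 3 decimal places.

29.520%

With x = fraction of Tl-203 (so Tl-205 is 1 − x):
202.9723·x + 204.9744·(1 − x) = 204.38338
(202.9723 − 204.9744)·x = 204.38338 − 204.9744
x = -0.59102 / -2.0021 = 0.29520 → 29.520% Tl-203, 70.480% Tl-205.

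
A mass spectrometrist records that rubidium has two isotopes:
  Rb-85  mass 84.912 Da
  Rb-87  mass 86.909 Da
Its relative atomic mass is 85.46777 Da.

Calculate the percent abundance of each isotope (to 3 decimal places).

Writing the weighted mean with unknown fraction x of Rb-85:
84.912·x + 86.909·(1 − x) = 85.46777
(84.912 − 86.909)·x = 85.46777 − 86.909
x = -1.44123 / -1.997 = 0.72170 → 72.170% Rb-85, 27.830% Rb-87.

Rb-85: 72.170%, Rb-87: 27.830%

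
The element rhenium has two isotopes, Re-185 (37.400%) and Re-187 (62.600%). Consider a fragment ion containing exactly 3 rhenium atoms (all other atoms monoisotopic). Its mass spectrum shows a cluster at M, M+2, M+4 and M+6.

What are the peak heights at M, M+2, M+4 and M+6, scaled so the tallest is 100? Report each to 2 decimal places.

11.90 : 59.74 : 100.00 : 55.79

Each Re atom is independently Re-185 (p = 0.37400) or Re-187 (q = 0.62600); the cluster is the binomial expansion (p + q)^3.
P(M) = 0.37400^3 = 0.052314
P(M+2) = 3 × 0.37400^2 × 0.62600^1 = 0.262687
P(M+4) = 3 × 0.37400^1 × 0.62600^2 = 0.439685
P(M+6) = 0.62600^3 = 0.245314
The M+4 peak is largest (0.439685); scaling to 100 gives 11.90 : 59.74 : 100.00 : 55.79.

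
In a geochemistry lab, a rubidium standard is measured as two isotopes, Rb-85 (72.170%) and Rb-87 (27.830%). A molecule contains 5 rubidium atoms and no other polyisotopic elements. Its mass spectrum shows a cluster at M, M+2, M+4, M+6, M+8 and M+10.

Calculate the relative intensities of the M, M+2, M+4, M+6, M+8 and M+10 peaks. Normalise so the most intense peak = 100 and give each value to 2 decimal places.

51.86 : 100.00 : 77.12 : 29.74 : 5.73 : 0.44

The 5 Rb atoms are independent, so intensities follow the terms of (0.72170 + 0.27830)^5.
P(M) = 0.72170^5 = 0.195787
P(M+2) = 5 × 0.72170^4 × 0.27830^1 = 0.377494
P(M+4) = 10 × 0.72170^3 × 0.27830^2 = 0.291136
P(M+6) = 10 × 0.72170^2 × 0.27830^3 = 0.112267
P(M+8) = 5 × 0.72170^1 × 0.27830^4 = 0.021646
P(M+10) = 0.27830^5 = 0.001669
The M+2 peak is largest (0.377494); scaling to 100 gives 51.86 : 100.00 : 77.12 : 29.74 : 5.73 : 0.44.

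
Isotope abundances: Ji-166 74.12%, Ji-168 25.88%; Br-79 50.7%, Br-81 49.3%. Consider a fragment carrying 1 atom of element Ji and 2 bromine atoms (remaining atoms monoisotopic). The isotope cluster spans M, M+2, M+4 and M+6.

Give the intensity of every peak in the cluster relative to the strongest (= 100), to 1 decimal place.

43.6 : 100.0 : 70.8 : 14.4

Element Ji pattern (n=1): 0.7412 : 0.2588
Bromine pattern (n=2): 0.257049 : 0.499902 : 0.243049
Convolve the two distributions (both contribute in 2-u steps):
  M: 0.7412×0.257049 = 0.190525
  M+2: 0.7412×0.499902 + 0.2588×0.257049 = 0.437052
  M+4: 0.7412×0.243049 + 0.2588×0.499902 = 0.309523
  M+6: 0.2588×0.243049 = 0.062901
Scale to base peak (0.437052) = 100: 43.6 : 100.0 : 70.8 : 14.4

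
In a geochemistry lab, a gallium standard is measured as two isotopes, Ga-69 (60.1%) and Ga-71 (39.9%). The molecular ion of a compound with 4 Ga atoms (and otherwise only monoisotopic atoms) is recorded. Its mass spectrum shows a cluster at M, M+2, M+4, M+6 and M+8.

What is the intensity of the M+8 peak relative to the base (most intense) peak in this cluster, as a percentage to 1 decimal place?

Term probabilities: M 0.1305, M+2 0.3465, M+4 0.3450, M+6 0.1527, M+8 0.0253. Base peak = M+2.
P(M+2) = C(4,1) × 0.601^3 × 0.399^1 = 4 × 0.2170818 × 0.3990 = 0.346463 (base)
P(M+8) = C(4,4) × 0.601^0 × 0.399^4 = 1 × 1.0000 × 0.02534496 = 0.025345
Relative intensity = 0.025345 / 0.346463 × 100 = 7.3

7.3%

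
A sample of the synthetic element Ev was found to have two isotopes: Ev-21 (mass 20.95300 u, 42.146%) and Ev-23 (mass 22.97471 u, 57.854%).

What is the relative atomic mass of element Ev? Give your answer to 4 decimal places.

Average mass = Σ (abundance × isotope mass) = 0.42146 × 20.95300 + 0.57854 × 22.97471
= 8.830851 + 13.291789 = 22.122640 u

22.1226 u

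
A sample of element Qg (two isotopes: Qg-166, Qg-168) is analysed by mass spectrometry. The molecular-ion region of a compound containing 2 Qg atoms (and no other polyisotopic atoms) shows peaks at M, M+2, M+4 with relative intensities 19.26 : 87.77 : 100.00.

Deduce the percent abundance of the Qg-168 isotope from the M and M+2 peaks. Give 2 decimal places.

69.50%

If p is the fraction of Qg that is Qg-166, then I(M+2)/I(M) = [C(2,1)·p^1·(1−p)] / p^2 = 2·(1−p)/p = 87.77/19.26 = 4.5571
(1−p)/p = 4.5571/2 = 2.2786  ⇒  p = 1/(1 + 2.2786) = 0.3050
Qg-166: 30.50%, Qg-168: 69.50%.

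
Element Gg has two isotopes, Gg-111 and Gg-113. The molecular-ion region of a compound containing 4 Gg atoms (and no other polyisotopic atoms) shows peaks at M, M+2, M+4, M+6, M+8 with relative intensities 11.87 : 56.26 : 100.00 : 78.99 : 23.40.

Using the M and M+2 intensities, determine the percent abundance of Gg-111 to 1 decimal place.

45.8%

If p is the fraction of Gg that is Gg-111, then I(M+2)/I(M) = [C(4,1)·p^3·(1−p)] / p^4 = 4·(1−p)/p = 56.26/11.87 = 4.7397
(1−p)/p = 4.7397/4 = 1.1849  ⇒  p = 1/(1 + 1.1849) = 0.4577
Gg-111: 45.8%, Gg-113: 54.2%.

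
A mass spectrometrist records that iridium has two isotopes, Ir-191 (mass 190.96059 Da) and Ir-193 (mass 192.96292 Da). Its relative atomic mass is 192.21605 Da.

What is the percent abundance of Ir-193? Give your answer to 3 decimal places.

62.700%

Let x be the fractional abundance of Ir-191; then Ir-193 has abundance 1 − x.
190.96059·x + 192.96292·(1 − x) = 192.21605
(190.96059 − 192.96292)·x = 192.21605 − 192.96292
x = -0.74687 / -2.00233 = 0.37300 → 37.300% Ir-191, 62.700% Ir-193.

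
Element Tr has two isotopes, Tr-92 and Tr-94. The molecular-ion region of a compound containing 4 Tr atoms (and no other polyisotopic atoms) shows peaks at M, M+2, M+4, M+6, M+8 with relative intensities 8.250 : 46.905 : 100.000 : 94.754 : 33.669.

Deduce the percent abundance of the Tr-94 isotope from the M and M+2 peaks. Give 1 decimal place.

58.7%

Write p for the Tr-92 fraction. I(M+2)/I(M) = [C(4,1)·p^3·(1−p)] / p^4 = 4·(1−p)/p = 46.905/8.250 = 5.6855
(1−p)/p = 5.6855/4 = 1.4214  ⇒  p = 1/(1 + 1.4214) = 0.4130
Tr-92: 41.3%, Tr-94: 58.7%.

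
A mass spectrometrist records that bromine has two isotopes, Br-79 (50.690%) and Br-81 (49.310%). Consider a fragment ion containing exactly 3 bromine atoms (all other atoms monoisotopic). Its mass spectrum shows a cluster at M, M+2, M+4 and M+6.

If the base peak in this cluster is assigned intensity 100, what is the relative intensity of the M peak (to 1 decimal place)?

Term probabilities: M 0.1302, M+2 0.3801, M+4 0.3698, M+6 0.1199. Base peak = M+2.
P(M+2) = C(3,1) × 0.50690^2 × 0.49310^1 = 3 × 0.25694761 × 0.4931 = 0.380103 (base)
P(M) = C(3,0) × 0.50690^3 × 0.49310^0 = 1 × 0.13024674 × 1.0000 = 0.130247
Relative intensity = 0.130247 / 0.380103 × 100 = 34.3

34.3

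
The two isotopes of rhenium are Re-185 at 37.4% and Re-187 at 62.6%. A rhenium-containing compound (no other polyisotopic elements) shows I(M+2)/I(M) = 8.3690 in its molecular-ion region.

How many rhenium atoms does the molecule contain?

With n Re atoms, P(M+2)/P(M) = C(n,1)·p^(n−1)q / p^n = n·q/p = n · 0.626/0.374.
n = 8.3690 × 0.374/0.626 = 5.00 ≈ 5

5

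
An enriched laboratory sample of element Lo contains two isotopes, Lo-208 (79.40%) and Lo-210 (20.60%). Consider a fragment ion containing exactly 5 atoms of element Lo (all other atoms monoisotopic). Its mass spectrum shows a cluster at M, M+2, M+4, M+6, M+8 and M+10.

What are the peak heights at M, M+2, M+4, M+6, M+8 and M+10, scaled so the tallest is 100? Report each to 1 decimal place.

77.1 : 100.0 : 51.9 : 13.5 : 1.7 : 0.1

Expanding (0.7940 + 0.2060)^5:
P(M) = 0.7940^5 = 0.315575
P(M+2) = 5 × 0.7940^4 × 0.2060^1 = 0.409373
P(M+4) = 10 × 0.7940^3 × 0.2060^2 = 0.212420
P(M+6) = 10 × 0.7940^2 × 0.2060^3 = 0.055112
P(M+8) = 5 × 0.7940^1 × 0.2060^4 = 0.007149
P(M+10) = 0.2060^5 = 0.000371
The M+2 peak is largest (0.409373); scaling to 100 gives 77.1 : 100.0 : 51.9 : 13.5 : 1.7 : 0.1.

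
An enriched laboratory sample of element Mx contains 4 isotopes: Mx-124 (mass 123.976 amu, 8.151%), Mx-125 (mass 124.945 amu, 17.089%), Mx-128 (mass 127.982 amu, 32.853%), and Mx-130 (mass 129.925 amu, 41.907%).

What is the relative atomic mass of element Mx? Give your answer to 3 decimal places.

127.951 amu

Ar = Σ fᵢ·mᵢ = 0.08151 × 123.976 + 0.17089 × 124.945 + 0.32853 × 127.982 + 0.41907 × 129.925
= 10.1053 + 21.3519 + 42.0459 + 54.4477 = 127.9508 amu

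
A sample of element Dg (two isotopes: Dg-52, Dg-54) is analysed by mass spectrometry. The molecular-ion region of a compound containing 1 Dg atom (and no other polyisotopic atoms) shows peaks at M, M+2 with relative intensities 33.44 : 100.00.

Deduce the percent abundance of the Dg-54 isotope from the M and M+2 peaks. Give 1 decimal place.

74.9%

Let p = fractional abundance of Dg-52. I(M+2)/I(M) = [C(1,1)·p^0·(1−p)] / p^1 = 1·(1−p)/p = 100.00/33.44 = 2.9904
(1−p)/p = 2.9904/1 = 2.9904  ⇒  p = 1/(1 + 2.9904) = 0.2506
Dg-52: 25.1%, Dg-54: 74.9%.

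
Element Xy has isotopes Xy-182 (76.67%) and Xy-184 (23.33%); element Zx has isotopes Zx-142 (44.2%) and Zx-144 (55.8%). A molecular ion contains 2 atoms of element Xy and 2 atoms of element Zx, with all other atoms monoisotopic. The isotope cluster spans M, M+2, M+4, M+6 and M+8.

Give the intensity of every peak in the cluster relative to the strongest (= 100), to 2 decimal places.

Element Xy pattern (n=2): 0.58782889 : 0.35774222 : 0.05442889
Element Zx pattern (n=2): 0.195364 : 0.493272 : 0.311364
Convolve the two distributions (both contribute in 2-u steps):
  M: 0.58782889×0.195364 = 0.114841
  M+2: 0.58782889×0.493272 + 0.35774222×0.195364 = 0.359849
  M+4: 0.58782889×0.311364 + 0.35774222×0.493272 + 0.05442889×0.195364 = 0.370126
  M+6: 0.35774222×0.311364 + 0.05442889×0.493272 = 0.138236
  M+8: 0.05442889×0.311364 = 0.016947
Scale to base peak (0.370126) = 100: 31.03 : 97.22 : 100.00 : 37.35 : 4.58

31.03 : 97.22 : 100.00 : 37.35 : 4.58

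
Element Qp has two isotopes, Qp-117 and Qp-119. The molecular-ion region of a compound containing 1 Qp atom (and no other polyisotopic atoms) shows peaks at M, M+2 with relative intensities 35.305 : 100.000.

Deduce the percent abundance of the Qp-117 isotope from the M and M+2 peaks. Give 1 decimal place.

26.1%

If p is the fraction of Qp that is Qp-117, then I(M+2)/I(M) = [C(1,1)·p^0·(1−p)] / p^1 = 1·(1−p)/p = 100.000/35.305 = 2.8325
(1−p)/p = 2.8325/1 = 2.8325  ⇒  p = 1/(1 + 2.8325) = 0.2609
Qp-117: 26.1%, Qp-119: 73.9%.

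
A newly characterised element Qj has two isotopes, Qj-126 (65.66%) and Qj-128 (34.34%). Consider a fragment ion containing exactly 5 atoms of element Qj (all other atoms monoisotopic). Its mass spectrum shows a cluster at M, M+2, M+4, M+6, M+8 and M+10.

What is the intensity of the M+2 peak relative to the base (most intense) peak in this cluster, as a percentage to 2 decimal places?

Binomial terms of (0.6566 + 0.3434)^5: M 0.1220, M+2 0.3191, M+4 0.3338, M+6 0.1746, M+8 0.0457, M+10 0.0048 → M+4 is the base peak.
P(M+4) = C(5,2) × 0.6566^3 × 0.3434^2 = 10 × 0.28307573 × 0.11792356 = 0.333813 (base)
P(M+2) = C(5,1) × 0.6566^4 × 0.3434^1 = 5 × 0.18586752 × 0.3434 = 0.319135
Relative intensity = 0.319135 / 0.333813 × 100 = 95.60

95.60%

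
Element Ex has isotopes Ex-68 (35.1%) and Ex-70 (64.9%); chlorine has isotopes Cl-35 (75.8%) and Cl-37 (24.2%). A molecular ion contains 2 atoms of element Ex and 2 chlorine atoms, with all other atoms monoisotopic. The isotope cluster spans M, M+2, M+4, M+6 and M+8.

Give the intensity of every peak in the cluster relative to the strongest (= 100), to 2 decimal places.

Element Ex pattern (n=2): 0.123201 : 0.455598 : 0.421201
Chlorine pattern (n=2): 0.574564 : 0.366872 : 0.058564
Convolve the two distributions (both contribute in 2-u steps):
  M: 0.123201×0.574564 = 0.070787
  M+2: 0.123201×0.366872 + 0.455598×0.574564 = 0.306969
  M+4: 0.123201×0.058564 + 0.455598×0.366872 + 0.421201×0.574564 = 0.416368
  M+6: 0.455598×0.058564 + 0.421201×0.366872 = 0.181208
  M+8: 0.421201×0.058564 = 0.024667
Scale to base peak (0.416368) = 100: 17.00 : 73.73 : 100.00 : 43.52 : 5.92

17.00 : 73.73 : 100.00 : 43.52 : 5.92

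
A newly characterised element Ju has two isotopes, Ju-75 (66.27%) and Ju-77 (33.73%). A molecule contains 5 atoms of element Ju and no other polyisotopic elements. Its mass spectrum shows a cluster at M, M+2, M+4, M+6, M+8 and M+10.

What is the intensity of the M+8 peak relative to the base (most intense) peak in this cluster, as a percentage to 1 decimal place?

(0.6627 + 0.3373)^5 gives M 0.1278, M+2 0.3253, M+4 0.3311, M+6 0.1685, M+8 0.0429, M+10 0.0044; the largest is M+4.
P(M+4) = C(5,2) × 0.6627^3 × 0.3373^2 = 10 × 0.29103881 × 0.11377129 = 0.331119 (base)
P(M+8) = C(5,4) × 0.6627^1 × 0.3373^4 = 5 × 0.6627 × 0.01294391 = 0.042890
Relative intensity = 0.042890 / 0.331119 × 100 = 13.0

13.0%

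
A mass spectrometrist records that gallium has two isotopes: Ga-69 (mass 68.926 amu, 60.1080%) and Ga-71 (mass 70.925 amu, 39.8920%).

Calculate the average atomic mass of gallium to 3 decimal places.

69.723 amu

Ar = Σ fᵢ·mᵢ = 0.601080 × 68.926 + 0.398920 × 70.925
= 41.4300 + 28.2934 = 69.7234 amu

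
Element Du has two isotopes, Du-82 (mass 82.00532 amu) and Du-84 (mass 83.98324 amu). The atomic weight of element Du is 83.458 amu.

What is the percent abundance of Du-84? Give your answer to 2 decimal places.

Let x be the fractional abundance of Du-82; then Du-84 has abundance 1 − x.
82.00532·x + 83.98324·(1 − x) = 83.458
(82.00532 − 83.98324)·x = 83.458 − 83.98324
x = -0.52524 / -1.97792 = 0.26555 → 26.56% Du-82, 73.44% Du-84.

73.44%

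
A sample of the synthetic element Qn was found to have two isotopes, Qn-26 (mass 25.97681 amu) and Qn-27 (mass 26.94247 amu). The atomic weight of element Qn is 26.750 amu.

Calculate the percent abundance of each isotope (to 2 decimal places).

Writing the weighted mean with unknown fraction x of Qn-26:
25.97681·x + 26.94247·(1 − x) = 26.750
(25.97681 − 26.94247)·x = 26.750 − 26.94247
x = -0.19247 / -0.96566 = 0.19931 → 19.93% Qn-26, 80.07% Qn-27.

Qn-26: 19.93%, Qn-27: 80.07%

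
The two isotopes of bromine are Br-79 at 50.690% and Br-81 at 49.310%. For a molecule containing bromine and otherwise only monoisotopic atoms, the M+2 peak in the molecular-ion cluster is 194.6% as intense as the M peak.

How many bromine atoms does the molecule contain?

2

The M+2/M ratio from n Br atoms is n · q/p = n · 0.49310/0.50690.
n = 1.946 × 0.50690/0.49310 = 2.00 ≈ 2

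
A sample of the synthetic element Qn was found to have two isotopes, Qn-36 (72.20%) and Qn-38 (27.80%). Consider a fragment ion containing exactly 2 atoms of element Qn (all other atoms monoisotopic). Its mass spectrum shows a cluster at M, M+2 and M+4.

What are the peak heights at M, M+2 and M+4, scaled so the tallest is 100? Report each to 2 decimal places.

The 2 Qn atoms are independent, so intensities follow the terms of (0.7220 + 0.2780)^2.
P(M) = 0.7220^2 = 0.521284
P(M+2) = 2 × 0.7220^1 × 0.2780^1 = 0.401432
P(M+4) = 0.2780^2 = 0.077284
The M peak is largest (0.521284); scaling to 100 gives 100.00 : 77.01 : 14.83.

100.00 : 77.01 : 14.83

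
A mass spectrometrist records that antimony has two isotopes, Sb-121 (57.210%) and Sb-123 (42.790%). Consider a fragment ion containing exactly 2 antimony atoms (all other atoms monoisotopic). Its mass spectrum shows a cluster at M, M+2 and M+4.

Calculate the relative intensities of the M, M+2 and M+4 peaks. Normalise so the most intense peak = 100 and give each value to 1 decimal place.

Each Sb atom is independently Sb-121 (p = 0.57210) or Sb-123 (q = 0.42790); the cluster is the binomial expansion (p + q)^2.
P(M) = 0.57210^2 = 0.327298
P(M+2) = 2 × 0.57210^1 × 0.42790^1 = 0.489603
P(M+4) = 0.42790^2 = 0.183098
The M+2 peak is largest (0.489603); scaling to 100 gives 66.8 : 100.0 : 37.4.

66.8 : 100.0 : 37.4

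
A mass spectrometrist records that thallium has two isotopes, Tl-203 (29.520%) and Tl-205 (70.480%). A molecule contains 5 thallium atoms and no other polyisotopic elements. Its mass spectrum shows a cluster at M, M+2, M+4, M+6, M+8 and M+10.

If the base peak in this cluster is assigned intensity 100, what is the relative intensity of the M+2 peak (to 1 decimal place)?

Term probabilities: M 0.0022, M+2 0.0268, M+4 0.1278, M+6 0.3051, M+8 0.3642, M+10 0.1739. Base peak = M+8.
P(M+8) = C(5,4) × 0.29520^1 × 0.70480^4 = 5 × 0.2952 × 0.24675365 = 0.364208 (base)
P(M+2) = C(5,1) × 0.29520^4 × 0.70480^1 = 5 × 0.00759391 × 0.7048 = 0.026761
Relative intensity = 0.026761 / 0.364208 × 100 = 7.3

7.3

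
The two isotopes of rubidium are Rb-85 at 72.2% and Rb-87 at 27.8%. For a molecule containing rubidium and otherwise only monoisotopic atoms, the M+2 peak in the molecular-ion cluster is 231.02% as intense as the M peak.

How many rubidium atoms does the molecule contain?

6

For n independent Rb atoms, I(M+2)/I(M) = n · (abundance Rb-87) / (abundance Rb-85) = n · 0.278/0.722.
n = 2.3102 × 0.722/0.278 = 6.00 ≈ 6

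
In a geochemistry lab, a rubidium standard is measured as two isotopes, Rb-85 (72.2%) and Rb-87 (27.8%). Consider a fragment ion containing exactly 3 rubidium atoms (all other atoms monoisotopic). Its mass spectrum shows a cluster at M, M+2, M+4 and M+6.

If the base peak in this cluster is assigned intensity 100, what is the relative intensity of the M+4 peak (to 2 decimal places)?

Binomial terms of (0.722 + 0.278)^3: M 0.3764, M+2 0.4348, M+4 0.1674, M+6 0.0215 → M+2 is the base peak.
P(M+2) = C(3,1) × 0.722^2 × 0.278^1 = 3 × 0.521284 × 0.2780 = 0.434751 (base)
P(M+4) = C(3,2) × 0.722^1 × 0.278^2 = 3 × 0.7220 × 0.077284 = 0.167397
Relative intensity = 0.167397 / 0.434751 × 100 = 38.50

38.50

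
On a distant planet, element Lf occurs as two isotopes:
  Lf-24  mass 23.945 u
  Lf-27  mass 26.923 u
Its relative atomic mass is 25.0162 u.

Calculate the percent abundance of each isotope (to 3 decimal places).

With x = fraction of Lf-24 (so Lf-27 is 1 − x):
23.945·x + 26.923·(1 − x) = 25.0162
(23.945 − 26.923)·x = 25.0162 − 26.923
x = -1.9068 / -2.978 = 0.64030 → 64.030% Lf-24, 35.970% Lf-27.

Lf-24: 64.030%, Lf-27: 35.970%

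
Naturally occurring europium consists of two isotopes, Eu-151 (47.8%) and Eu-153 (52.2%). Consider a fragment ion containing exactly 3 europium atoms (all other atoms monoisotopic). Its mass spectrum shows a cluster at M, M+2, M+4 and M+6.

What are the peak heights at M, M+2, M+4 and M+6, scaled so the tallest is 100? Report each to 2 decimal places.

Each Eu atom is independently Eu-151 (p = 0.478) or Eu-153 (q = 0.522); the cluster is the binomial expansion (p + q)^3.
P(M) = 0.478^3 = 0.109215
P(M+2) = 3 × 0.478^2 × 0.522^1 = 0.357806
P(M+4) = 3 × 0.478^1 × 0.522^2 = 0.390742
P(M+6) = 0.522^3 = 0.142237
The M+4 peak is largest (0.390742); scaling to 100 gives 27.95 : 91.57 : 100.00 : 36.40.

27.95 : 91.57 : 100.00 : 36.40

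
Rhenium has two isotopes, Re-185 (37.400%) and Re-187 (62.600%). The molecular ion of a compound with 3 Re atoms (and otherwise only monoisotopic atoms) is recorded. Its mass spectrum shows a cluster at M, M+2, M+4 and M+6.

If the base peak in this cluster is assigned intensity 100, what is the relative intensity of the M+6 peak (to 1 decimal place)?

Term probabilities: M 0.0523, M+2 0.2627, M+4 0.4397, M+6 0.2453. Base peak = M+4.
P(M+4) = C(3,2) × 0.37400^1 × 0.62600^2 = 3 × 0.3740 × 0.391876 = 0.439685 (base)
P(M+6) = C(3,3) × 0.37400^0 × 0.62600^3 = 1 × 1.0000 × 0.24531438 = 0.245314
Relative intensity = 0.245314 / 0.439685 × 100 = 55.8

55.8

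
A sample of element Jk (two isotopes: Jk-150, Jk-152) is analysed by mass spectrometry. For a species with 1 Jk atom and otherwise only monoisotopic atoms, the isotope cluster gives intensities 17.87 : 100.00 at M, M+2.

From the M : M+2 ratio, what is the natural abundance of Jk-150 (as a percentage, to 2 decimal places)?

Write p for the Jk-150 fraction. I(M+2)/I(M) = [C(1,1)·p^0·(1−p)] / p^1 = 1·(1−p)/p = 100.00/17.87 = 5.5960
(1−p)/p = 5.5960/1 = 5.5960  ⇒  p = 1/(1 + 5.5960) = 0.1516
Jk-150: 15.16%, Jk-152: 84.84%.

15.16%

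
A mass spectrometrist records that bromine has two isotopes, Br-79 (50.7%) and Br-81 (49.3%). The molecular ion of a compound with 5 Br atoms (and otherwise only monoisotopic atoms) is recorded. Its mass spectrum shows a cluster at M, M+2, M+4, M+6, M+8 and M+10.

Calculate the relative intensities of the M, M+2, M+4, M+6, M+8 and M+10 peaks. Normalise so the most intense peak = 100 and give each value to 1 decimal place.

10.6 : 51.4 : 100.0 : 97.2 : 47.3 : 9.2

Each Br atom is independently Br-79 (p = 0.507) or Br-81 (q = 0.493); the cluster is the binomial expansion (p + q)^5.
P(M) = 0.507^5 = 0.033500
P(M+2) = 5 × 0.507^4 × 0.493^1 = 0.162873
P(M+4) = 10 × 0.507^3 × 0.493^2 = 0.316751
P(M+6) = 10 × 0.507^2 × 0.493^3 = 0.308004
P(M+8) = 5 × 0.507^1 × 0.493^4 = 0.149750
P(M+10) = 0.493^5 = 0.029123
The M+4 peak is largest (0.316751); scaling to 100 gives 10.6 : 51.4 : 100.0 : 97.2 : 47.3 : 9.2.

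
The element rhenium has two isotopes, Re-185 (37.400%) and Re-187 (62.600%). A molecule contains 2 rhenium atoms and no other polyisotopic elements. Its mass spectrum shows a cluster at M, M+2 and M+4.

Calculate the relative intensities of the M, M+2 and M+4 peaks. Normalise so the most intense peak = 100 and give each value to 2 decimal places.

29.87 : 100.00 : 83.69

Expanding (0.37400 + 0.62600)^2:
P(M) = 0.37400^2 = 0.139876
P(M+2) = 2 × 0.37400^1 × 0.62600^1 = 0.468248
P(M+4) = 0.62600^2 = 0.391876
The M+2 peak is largest (0.468248); scaling to 100 gives 29.87 : 100.00 : 83.69.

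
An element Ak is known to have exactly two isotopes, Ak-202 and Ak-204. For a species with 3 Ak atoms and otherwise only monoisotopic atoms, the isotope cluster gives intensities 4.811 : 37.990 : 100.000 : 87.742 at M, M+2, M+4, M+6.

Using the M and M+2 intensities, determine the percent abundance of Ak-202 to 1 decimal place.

Write p for the Ak-202 fraction. I(M+2)/I(M) = [C(3,1)·p^2·(1−p)] / p^3 = 3·(1−p)/p = 37.990/4.811 = 7.8965
(1−p)/p = 7.8965/3 = 2.6322  ⇒  p = 1/(1 + 2.6322) = 0.2753
Ak-202: 27.5%, Ak-204: 72.5%.

27.5%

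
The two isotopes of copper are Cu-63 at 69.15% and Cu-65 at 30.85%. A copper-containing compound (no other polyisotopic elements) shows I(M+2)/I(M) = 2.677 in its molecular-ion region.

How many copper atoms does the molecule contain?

For n independent Cu atoms, I(M+2)/I(M) = n · (abundance Cu-65) / (abundance Cu-63) = n · 0.3085/0.6915.
n = 2.677 × 0.6915/0.3085 = 6.00 ≈ 6

6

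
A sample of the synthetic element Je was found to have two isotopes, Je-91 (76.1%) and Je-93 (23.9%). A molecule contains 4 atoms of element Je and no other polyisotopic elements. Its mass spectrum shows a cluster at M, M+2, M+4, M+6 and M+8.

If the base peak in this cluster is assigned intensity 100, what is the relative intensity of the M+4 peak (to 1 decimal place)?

47.1

Term probabilities: M 0.3354, M+2 0.4213, M+4 0.1985, M+6 0.0416, M+8 0.0033. Base peak = M+2.
P(M+2) = C(4,1) × 0.761^3 × 0.239^1 = 4 × 0.44071108 × 0.2390 = 0.421320 (base)
P(M+4) = C(4,2) × 0.761^2 × 0.239^2 = 6 × 0.579121 × 0.057121 = 0.198480
Relative intensity = 0.198480 / 0.421320 × 100 = 47.1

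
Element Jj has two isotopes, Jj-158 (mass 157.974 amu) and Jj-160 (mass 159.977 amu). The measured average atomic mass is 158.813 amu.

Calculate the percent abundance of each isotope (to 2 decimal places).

Jj-158: 58.11%, Jj-160: 41.89%

Writing the weighted mean with unknown fraction x of Jj-158:
157.974·x + 159.977·(1 − x) = 158.813
(157.974 − 159.977)·x = 158.813 − 159.977
x = -1.164 / -2.003 = 0.58113 → 58.11% Jj-158, 41.89% Jj-160.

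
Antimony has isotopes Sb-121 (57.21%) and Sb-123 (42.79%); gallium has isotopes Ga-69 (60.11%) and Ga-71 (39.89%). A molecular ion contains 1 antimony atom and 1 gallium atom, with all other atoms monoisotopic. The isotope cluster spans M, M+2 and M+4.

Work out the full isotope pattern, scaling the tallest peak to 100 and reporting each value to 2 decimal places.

70.84 : 100.00 : 35.16

Antimony pattern (n=1): 0.5721 : 0.4279
Gallium pattern (n=1): 0.6011 : 0.3989
Convolve the two distributions (both contribute in 2-u steps):
  M: 0.5721×0.6011 = 0.343889
  M+2: 0.5721×0.3989 + 0.4279×0.6011 = 0.485421
  M+4: 0.4279×0.3989 = 0.170689
Scale to base peak (0.485421) = 100: 70.84 : 100.00 : 35.16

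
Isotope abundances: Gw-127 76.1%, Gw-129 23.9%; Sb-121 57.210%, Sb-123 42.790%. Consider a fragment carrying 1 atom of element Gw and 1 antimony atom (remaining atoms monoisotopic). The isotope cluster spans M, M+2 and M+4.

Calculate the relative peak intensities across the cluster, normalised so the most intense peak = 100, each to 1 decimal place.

Element Gw pattern (n=1): 0.7610 : 0.2390
Antimony pattern (n=1): 0.5721 : 0.4279
Convolve the two distributions (both contribute in 2-u steps):
  M: 0.7610×0.5721 = 0.435368
  M+2: 0.7610×0.4279 + 0.2390×0.5721 = 0.462364
  M+4: 0.2390×0.4279 = 0.102268
Scale to base peak (0.462364) = 100: 94.2 : 100.0 : 22.1

94.2 : 100.0 : 22.1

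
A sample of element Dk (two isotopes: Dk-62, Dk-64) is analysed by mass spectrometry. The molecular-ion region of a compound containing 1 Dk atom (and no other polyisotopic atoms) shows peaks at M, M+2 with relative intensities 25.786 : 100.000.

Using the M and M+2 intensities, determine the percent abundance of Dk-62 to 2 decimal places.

20.50%

If p is the fraction of Dk that is Dk-62, then I(M+2)/I(M) = [C(1,1)·p^0·(1−p)] / p^1 = 1·(1−p)/p = 100.000/25.786 = 3.8781
(1−p)/p = 3.8781/1 = 3.8781  ⇒  p = 1/(1 + 3.8781) = 0.2050
Dk-62: 20.50%, Dk-64: 79.50%.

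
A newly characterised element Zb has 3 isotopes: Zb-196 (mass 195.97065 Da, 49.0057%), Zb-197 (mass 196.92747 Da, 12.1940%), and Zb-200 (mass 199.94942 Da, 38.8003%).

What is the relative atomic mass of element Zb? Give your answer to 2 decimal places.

Ar = Σ fᵢ·mᵢ = 0.490057 × 195.97065 + 0.121940 × 196.92747 + 0.388003 × 199.94942
= 96.036789 + 24.013336 + 77.580975 = 197.631100 Da

197.63 Da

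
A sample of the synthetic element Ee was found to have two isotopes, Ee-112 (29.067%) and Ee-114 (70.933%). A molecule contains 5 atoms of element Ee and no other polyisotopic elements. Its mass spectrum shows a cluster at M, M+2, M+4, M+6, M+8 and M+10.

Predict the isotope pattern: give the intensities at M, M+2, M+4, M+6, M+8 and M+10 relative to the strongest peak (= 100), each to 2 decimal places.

Each Ee atom is independently Ee-112 (p = 0.29067) or Ee-114 (q = 0.70933); the cluster is the binomial expansion (p + q)^5.
P(M) = 0.29067^5 = 0.002075
P(M+2) = 5 × 0.29067^4 × 0.70933^1 = 0.025317
P(M+4) = 10 × 0.29067^3 × 0.70933^2 = 0.123566
P(M+6) = 10 × 0.29067^2 × 0.70933^3 = 0.301540
P(M+8) = 5 × 0.29067^1 × 0.70933^4 = 0.367929
P(M+10) = 0.70933^5 = 0.179573
The M+8 peak is largest (0.367929); scaling to 100 gives 0.56 : 6.88 : 33.58 : 81.96 : 100.00 : 48.81.

0.56 : 6.88 : 33.58 : 81.96 : 100.00 : 48.81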